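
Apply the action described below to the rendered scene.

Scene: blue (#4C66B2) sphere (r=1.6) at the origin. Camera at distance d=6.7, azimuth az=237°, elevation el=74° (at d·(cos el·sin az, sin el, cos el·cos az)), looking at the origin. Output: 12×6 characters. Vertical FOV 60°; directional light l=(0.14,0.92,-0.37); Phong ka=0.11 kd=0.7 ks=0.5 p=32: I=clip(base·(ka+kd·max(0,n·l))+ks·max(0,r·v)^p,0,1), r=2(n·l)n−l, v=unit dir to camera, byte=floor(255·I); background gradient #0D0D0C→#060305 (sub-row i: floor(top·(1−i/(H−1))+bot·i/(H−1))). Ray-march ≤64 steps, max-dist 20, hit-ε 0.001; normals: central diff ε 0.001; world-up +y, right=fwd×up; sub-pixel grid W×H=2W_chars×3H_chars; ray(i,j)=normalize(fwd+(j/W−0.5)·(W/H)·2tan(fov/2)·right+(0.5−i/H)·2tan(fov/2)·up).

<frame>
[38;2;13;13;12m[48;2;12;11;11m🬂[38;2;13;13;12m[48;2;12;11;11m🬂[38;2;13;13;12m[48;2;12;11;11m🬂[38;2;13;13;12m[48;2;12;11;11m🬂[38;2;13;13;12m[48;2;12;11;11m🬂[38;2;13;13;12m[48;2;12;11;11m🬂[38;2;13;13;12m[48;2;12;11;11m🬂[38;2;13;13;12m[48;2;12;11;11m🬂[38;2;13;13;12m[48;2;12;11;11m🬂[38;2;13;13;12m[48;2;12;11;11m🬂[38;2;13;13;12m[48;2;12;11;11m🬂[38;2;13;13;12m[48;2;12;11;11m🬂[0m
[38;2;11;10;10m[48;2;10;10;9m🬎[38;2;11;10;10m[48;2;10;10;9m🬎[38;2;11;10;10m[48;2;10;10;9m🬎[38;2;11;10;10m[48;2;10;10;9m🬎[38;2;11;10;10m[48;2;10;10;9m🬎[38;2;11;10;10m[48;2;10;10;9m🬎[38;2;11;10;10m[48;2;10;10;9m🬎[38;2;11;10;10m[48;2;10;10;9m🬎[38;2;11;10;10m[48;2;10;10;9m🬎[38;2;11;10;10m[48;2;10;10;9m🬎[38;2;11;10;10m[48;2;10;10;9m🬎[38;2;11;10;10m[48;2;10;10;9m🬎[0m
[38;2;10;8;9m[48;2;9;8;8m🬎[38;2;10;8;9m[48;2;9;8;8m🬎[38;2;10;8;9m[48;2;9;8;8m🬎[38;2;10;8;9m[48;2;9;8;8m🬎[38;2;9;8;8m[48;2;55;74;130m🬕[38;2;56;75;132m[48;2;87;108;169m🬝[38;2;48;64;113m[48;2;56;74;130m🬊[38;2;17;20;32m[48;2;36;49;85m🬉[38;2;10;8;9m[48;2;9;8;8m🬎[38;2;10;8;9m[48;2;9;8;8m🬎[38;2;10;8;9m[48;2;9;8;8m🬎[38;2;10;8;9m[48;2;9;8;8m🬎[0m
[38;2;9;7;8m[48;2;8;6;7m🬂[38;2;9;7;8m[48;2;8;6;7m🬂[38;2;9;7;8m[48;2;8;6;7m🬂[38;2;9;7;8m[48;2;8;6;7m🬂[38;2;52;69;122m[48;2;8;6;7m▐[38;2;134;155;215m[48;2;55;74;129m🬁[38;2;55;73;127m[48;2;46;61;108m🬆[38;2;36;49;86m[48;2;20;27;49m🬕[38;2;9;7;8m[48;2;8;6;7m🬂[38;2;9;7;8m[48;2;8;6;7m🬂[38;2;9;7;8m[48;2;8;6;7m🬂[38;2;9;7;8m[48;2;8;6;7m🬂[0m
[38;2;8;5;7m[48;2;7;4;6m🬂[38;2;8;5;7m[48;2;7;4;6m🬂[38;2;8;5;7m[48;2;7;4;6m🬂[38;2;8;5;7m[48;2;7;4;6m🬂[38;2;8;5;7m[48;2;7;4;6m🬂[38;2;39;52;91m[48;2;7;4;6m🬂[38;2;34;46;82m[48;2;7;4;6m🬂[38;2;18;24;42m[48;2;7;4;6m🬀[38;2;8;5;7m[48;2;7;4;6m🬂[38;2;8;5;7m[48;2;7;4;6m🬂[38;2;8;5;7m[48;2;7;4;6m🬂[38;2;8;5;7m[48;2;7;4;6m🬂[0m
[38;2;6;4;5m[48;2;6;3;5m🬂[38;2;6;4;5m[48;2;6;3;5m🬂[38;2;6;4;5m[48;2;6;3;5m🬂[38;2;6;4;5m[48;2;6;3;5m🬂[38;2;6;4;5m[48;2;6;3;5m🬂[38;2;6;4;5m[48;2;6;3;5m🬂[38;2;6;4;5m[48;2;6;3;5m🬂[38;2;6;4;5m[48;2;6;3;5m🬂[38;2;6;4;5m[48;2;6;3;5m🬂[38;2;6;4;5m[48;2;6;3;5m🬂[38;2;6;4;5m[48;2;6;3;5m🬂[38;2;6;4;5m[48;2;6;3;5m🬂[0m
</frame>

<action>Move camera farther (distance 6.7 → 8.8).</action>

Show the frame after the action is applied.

<frame>
[38;2;13;13;12m[48;2;12;11;11m🬂[38;2;13;13;12m[48;2;12;11;11m🬂[38;2;13;13;12m[48;2;12;11;11m🬂[38;2;13;13;12m[48;2;12;11;11m🬂[38;2;13;13;12m[48;2;12;11;11m🬂[38;2;13;13;12m[48;2;12;11;11m🬂[38;2;13;13;12m[48;2;12;11;11m🬂[38;2;13;13;12m[48;2;12;11;11m🬂[38;2;13;13;12m[48;2;12;11;11m🬂[38;2;13;13;12m[48;2;12;11;11m🬂[38;2;13;13;12m[48;2;12;11;11m🬂[38;2;13;13;12m[48;2;12;11;11m🬂[0m
[38;2;11;10;10m[48;2;10;10;9m🬎[38;2;11;10;10m[48;2;10;10;9m🬎[38;2;11;10;10m[48;2;10;10;9m🬎[38;2;11;10;10m[48;2;10;10;9m🬎[38;2;11;10;10m[48;2;10;10;9m🬎[38;2;11;10;10m[48;2;10;10;9m🬎[38;2;11;10;10m[48;2;10;10;9m🬎[38;2;11;10;10m[48;2;10;10;9m🬎[38;2;11;10;10m[48;2;10;10;9m🬎[38;2;11;10;10m[48;2;10;10;9m🬎[38;2;11;10;10m[48;2;10;10;9m🬎[38;2;11;10;10m[48;2;10;10;9m🬎[0m
[38;2;10;8;9m[48;2;9;8;8m🬎[38;2;10;8;9m[48;2;9;8;8m🬎[38;2;10;8;9m[48;2;9;8;8m🬎[38;2;10;8;9m[48;2;9;8;8m🬎[38;2;10;8;9m[48;2;9;8;8m🬎[38;2;10;9;9m[48;2;54;74;129m🬂[38;2;10;9;9m[48;2;49;67;117m🬂[38;2;33;45;79m[48;2;11;11;15m🬏[38;2;10;8;9m[48;2;9;8;8m🬎[38;2;10;8;9m[48;2;9;8;8m🬎[38;2;10;8;9m[48;2;9;8;8m🬎[38;2;10;8;9m[48;2;9;8;8m🬎[0m
[38;2;9;7;8m[48;2;8;6;7m🬂[38;2;9;7;8m[48;2;8;6;7m🬂[38;2;9;7;8m[48;2;8;6;7m🬂[38;2;9;7;8m[48;2;8;6;7m🬂[38;2;9;7;8m[48;2;8;6;7m🬂[38;2;74;94;154m[48;2;46;62;108m🬂[38;2;53;71;124m[48;2;38;51;90m🬆[38;2;31;41;72m[48;2;8;7;10m🬄[38;2;9;7;8m[48;2;8;6;7m🬂[38;2;9;7;8m[48;2;8;6;7m🬂[38;2;9;7;8m[48;2;8;6;7m🬂[38;2;9;7;8m[48;2;8;6;7m🬂[0m
[38;2;8;5;7m[48;2;7;4;6m🬂[38;2;8;5;7m[48;2;7;4;6m🬂[38;2;8;5;7m[48;2;7;4;6m🬂[38;2;8;5;7m[48;2;7;4;6m🬂[38;2;8;5;7m[48;2;7;4;6m🬂[38;2;8;5;7m[48;2;7;4;6m🬂[38;2;8;5;7m[48;2;7;4;6m🬂[38;2;8;5;7m[48;2;7;4;6m🬂[38;2;8;5;7m[48;2;7;4;6m🬂[38;2;8;5;7m[48;2;7;4;6m🬂[38;2;8;5;7m[48;2;7;4;6m🬂[38;2;8;5;7m[48;2;7;4;6m🬂[0m
[38;2;6;4;5m[48;2;6;3;5m🬂[38;2;6;4;5m[48;2;6;3;5m🬂[38;2;6;4;5m[48;2;6;3;5m🬂[38;2;6;4;5m[48;2;6;3;5m🬂[38;2;6;4;5m[48;2;6;3;5m🬂[38;2;6;4;5m[48;2;6;3;5m🬂[38;2;6;4;5m[48;2;6;3;5m🬂[38;2;6;4;5m[48;2;6;3;5m🬂[38;2;6;4;5m[48;2;6;3;5m🬂[38;2;6;4;5m[48;2;6;3;5m🬂[38;2;6;4;5m[48;2;6;3;5m🬂[38;2;6;4;5m[48;2;6;3;5m🬂[0m
</frame>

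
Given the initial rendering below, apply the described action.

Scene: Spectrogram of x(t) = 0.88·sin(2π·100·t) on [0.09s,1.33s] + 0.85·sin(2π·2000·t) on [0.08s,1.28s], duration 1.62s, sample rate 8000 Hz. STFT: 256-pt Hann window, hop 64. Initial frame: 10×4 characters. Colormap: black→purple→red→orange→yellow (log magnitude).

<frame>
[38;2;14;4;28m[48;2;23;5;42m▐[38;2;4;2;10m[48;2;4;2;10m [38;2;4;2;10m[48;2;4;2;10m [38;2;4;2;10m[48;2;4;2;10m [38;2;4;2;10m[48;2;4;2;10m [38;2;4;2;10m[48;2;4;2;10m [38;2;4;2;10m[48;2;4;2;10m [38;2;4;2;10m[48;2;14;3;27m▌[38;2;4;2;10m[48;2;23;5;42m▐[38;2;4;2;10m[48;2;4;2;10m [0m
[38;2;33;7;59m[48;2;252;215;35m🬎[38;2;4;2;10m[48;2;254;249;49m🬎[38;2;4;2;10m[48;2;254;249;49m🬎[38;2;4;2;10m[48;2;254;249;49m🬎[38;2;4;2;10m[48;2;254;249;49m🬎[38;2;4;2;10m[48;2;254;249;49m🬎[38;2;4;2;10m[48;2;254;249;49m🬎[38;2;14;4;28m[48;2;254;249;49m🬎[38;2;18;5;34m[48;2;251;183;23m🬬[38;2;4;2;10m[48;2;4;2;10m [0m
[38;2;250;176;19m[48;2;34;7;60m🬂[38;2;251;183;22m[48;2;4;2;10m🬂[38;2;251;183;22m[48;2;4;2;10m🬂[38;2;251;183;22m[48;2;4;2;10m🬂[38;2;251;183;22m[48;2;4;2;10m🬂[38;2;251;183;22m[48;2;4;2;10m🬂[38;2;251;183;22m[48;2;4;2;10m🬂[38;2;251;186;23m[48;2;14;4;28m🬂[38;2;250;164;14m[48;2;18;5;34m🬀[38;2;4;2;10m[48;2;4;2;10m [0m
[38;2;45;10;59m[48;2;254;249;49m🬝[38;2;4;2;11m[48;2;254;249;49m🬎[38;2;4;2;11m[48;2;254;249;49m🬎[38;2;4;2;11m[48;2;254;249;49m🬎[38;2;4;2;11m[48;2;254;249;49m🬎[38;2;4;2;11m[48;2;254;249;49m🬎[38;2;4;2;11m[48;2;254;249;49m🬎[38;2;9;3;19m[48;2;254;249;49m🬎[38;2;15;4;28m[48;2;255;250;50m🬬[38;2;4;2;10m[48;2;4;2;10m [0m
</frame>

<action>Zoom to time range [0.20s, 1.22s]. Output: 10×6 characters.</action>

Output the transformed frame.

<frame>
[38;2;4;2;10m[48;2;4;2;10m [38;2;4;2;10m[48;2;4;2;10m [38;2;4;2;10m[48;2;4;2;10m [38;2;4;2;10m[48;2;4;2;10m [38;2;4;2;10m[48;2;4;2;10m [38;2;4;2;10m[48;2;4;2;10m [38;2;4;2;10m[48;2;4;2;10m [38;2;4;2;10m[48;2;4;2;10m [38;2;4;2;10m[48;2;4;2;10m [38;2;4;2;10m[48;2;4;2;10m [0m
[38;2;4;2;10m[48;2;4;2;10m [38;2;4;2;10m[48;2;4;2;10m [38;2;4;2;10m[48;2;4;2;10m [38;2;4;2;10m[48;2;4;2;10m [38;2;4;2;10m[48;2;4;2;10m [38;2;4;2;10m[48;2;4;2;10m [38;2;4;2;10m[48;2;4;2;10m [38;2;4;2;10m[48;2;4;2;10m [38;2;4;2;10m[48;2;4;2;10m [38;2;4;2;10m[48;2;4;2;10m [0m
[38;2;4;2;10m[48;2;254;249;49m🬎[38;2;4;2;10m[48;2;254;249;49m🬎[38;2;4;2;10m[48;2;254;249;49m🬎[38;2;4;2;10m[48;2;254;249;49m🬎[38;2;4;2;10m[48;2;254;249;49m🬎[38;2;4;2;10m[48;2;254;249;49m🬎[38;2;4;2;10m[48;2;254;249;49m🬎[38;2;4;2;10m[48;2;254;249;49m🬎[38;2;4;2;10m[48;2;254;249;49m🬎[38;2;4;2;10m[48;2;254;249;49m🬎[0m
[38;2;251;183;22m[48;2;4;2;10m🬂[38;2;251;183;22m[48;2;4;2;10m🬂[38;2;251;183;22m[48;2;4;2;10m🬂[38;2;251;183;22m[48;2;4;2;10m🬂[38;2;251;183;22m[48;2;4;2;10m🬂[38;2;251;183;22m[48;2;4;2;10m🬂[38;2;251;183;22m[48;2;4;2;10m🬂[38;2;251;183;22m[48;2;4;2;10m🬂[38;2;251;183;22m[48;2;4;2;10m🬂[38;2;251;183;22m[48;2;4;2;10m🬂[0m
[38;2;4;2;10m[48;2;4;2;10m [38;2;4;2;10m[48;2;4;2;10m [38;2;4;2;10m[48;2;4;2;10m [38;2;4;2;10m[48;2;4;2;10m [38;2;4;2;10m[48;2;4;2;10m [38;2;4;2;10m[48;2;4;2;10m [38;2;4;2;10m[48;2;4;2;10m [38;2;4;2;10m[48;2;4;2;10m [38;2;4;2;10m[48;2;4;2;10m [38;2;4;2;10m[48;2;4;2;10m [0m
[38;2;6;2;14m[48;2;254;249;49m🬎[38;2;6;2;14m[48;2;254;249;49m🬎[38;2;6;2;14m[48;2;254;249;49m🬎[38;2;6;2;14m[48;2;254;249;49m🬎[38;2;6;2;14m[48;2;254;249;49m🬎[38;2;6;2;14m[48;2;254;249;49m🬎[38;2;6;2;14m[48;2;254;249;49m🬎[38;2;6;2;14m[48;2;254;249;49m🬎[38;2;6;2;14m[48;2;254;249;49m🬎[38;2;6;2;14m[48;2;254;249;49m🬎[0m
</frame>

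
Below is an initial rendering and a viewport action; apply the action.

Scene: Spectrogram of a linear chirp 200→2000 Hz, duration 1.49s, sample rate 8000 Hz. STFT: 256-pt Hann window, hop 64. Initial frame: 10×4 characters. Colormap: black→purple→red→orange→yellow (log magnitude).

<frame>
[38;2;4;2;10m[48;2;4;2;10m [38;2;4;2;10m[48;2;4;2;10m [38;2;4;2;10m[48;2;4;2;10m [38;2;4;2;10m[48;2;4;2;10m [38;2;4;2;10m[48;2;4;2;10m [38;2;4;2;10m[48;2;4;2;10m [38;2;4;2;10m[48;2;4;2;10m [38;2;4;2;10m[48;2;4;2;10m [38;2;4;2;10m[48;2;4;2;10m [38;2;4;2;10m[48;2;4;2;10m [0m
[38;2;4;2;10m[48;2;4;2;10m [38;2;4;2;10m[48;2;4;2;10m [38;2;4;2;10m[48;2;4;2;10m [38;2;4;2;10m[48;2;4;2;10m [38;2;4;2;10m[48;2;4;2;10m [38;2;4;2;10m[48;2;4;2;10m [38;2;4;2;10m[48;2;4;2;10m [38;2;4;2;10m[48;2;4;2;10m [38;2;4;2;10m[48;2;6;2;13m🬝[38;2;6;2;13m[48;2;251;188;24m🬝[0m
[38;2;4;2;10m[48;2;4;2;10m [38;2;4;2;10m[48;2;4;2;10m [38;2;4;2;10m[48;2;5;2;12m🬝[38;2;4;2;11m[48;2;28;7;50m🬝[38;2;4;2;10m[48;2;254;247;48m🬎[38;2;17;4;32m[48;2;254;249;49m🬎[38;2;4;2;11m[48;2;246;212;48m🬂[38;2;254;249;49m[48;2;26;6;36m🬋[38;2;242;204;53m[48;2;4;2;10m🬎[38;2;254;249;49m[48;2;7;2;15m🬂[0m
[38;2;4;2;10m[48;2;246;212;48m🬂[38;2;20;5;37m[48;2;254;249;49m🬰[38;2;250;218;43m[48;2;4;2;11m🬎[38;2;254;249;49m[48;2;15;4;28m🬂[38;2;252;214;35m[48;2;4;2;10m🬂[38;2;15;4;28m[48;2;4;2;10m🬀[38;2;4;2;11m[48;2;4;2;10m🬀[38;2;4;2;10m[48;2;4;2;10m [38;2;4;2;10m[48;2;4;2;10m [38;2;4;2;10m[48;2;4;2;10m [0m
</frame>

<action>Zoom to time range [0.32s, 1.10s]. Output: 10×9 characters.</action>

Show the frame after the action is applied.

<frame>
[38;2;4;2;10m[48;2;4;2;10m [38;2;4;2;10m[48;2;4;2;10m [38;2;4;2;10m[48;2;4;2;10m [38;2;4;2;10m[48;2;4;2;10m [38;2;4;2;10m[48;2;4;2;10m [38;2;4;2;10m[48;2;4;2;10m [38;2;4;2;10m[48;2;4;2;10m [38;2;4;2;10m[48;2;4;2;10m [38;2;4;2;10m[48;2;4;2;10m [38;2;4;2;10m[48;2;4;2;10m [0m
[38;2;4;2;10m[48;2;4;2;10m [38;2;4;2;10m[48;2;4;2;10m [38;2;4;2;10m[48;2;4;2;10m [38;2;4;2;10m[48;2;4;2;10m [38;2;4;2;10m[48;2;4;2;10m [38;2;4;2;10m[48;2;4;2;10m [38;2;4;2;10m[48;2;4;2;10m [38;2;4;2;10m[48;2;4;2;10m [38;2;4;2;10m[48;2;4;2;10m [38;2;4;2;10m[48;2;4;2;10m [0m
[38;2;4;2;10m[48;2;4;2;10m [38;2;4;2;10m[48;2;4;2;10m [38;2;4;2;10m[48;2;4;2;10m [38;2;4;2;10m[48;2;4;2;10m [38;2;4;2;10m[48;2;4;2;10m [38;2;4;2;10m[48;2;4;2;10m [38;2;4;2;10m[48;2;4;2;10m [38;2;4;2;10m[48;2;4;2;10m [38;2;4;2;10m[48;2;4;2;10m [38;2;4;2;10m[48;2;4;2;10m [0m
[38;2;4;2;10m[48;2;4;2;10m [38;2;4;2;10m[48;2;4;2;10m [38;2;4;2;10m[48;2;4;2;10m [38;2;4;2;10m[48;2;4;2;10m [38;2;4;2;10m[48;2;4;2;10m [38;2;4;2;10m[48;2;4;2;10m [38;2;4;2;10m[48;2;4;2;10m [38;2;4;2;10m[48;2;4;2;10m [38;2;4;2;10m[48;2;4;2;10m [38;2;4;2;10m[48;2;4;2;10m [0m
[38;2;4;2;10m[48;2;4;2;10m [38;2;4;2;10m[48;2;4;2;10m [38;2;4;2;10m[48;2;4;2;10m [38;2;4;2;10m[48;2;4;2;10m [38;2;4;2;10m[48;2;4;2;10m [38;2;4;2;10m[48;2;4;2;10m [38;2;4;2;10m[48;2;4;2;10m [38;2;4;2;10m[48;2;4;2;10m [38;2;4;2;10m[48;2;4;2;10m [38;2;4;2;10m[48;2;5;2;11m🬝[0m
[38;2;4;2;10m[48;2;4;2;10m [38;2;4;2;10m[48;2;4;2;10m [38;2;4;2;10m[48;2;4;2;10m [38;2;4;2;10m[48;2;4;2;10m [38;2;4;2;10m[48;2;4;2;11m🬎[38;2;4;2;10m[48;2;5;2;12m🬎[38;2;5;2;12m[48;2;16;4;30m🬝[38;2;14;4;27m[48;2;251;184;23m🬝[38;2;12;3;25m[48;2;254;249;49m🬎[38;2;8;2;17m[48;2;241;200;55m🬂[0m
[38;2;4;2;10m[48;2;5;2;12m🬎[38;2;4;2;11m[48;2;14;4;28m🬝[38;2;11;3;22m[48;2;217;87;55m🬝[38;2;11;3;22m[48;2;254;249;49m🬎[38;2;40;10;41m[48;2;253;239;45m🬆[38;2;93;23;72m[48;2;253;241;46m🬡[38;2;253;234;43m[48;2;18;4;34m🬎[38;2;254;249;49m[48;2;25;6;37m🬂[38;2;254;245;48m[48;2;39;10;27m🬀[38;2;28;7;50m[48;2;6;2;13m🬀[0m
[38;2;60;14;70m[48;2;248;208;42m🬡[38;2;253;234;43m[48;2;12;3;23m🬎[38;2;254;249;49m[48;2;43;11;39m🬂[38;2;250;197;31m[48;2;6;2;14m🬂[38;2;35;8;62m[48;2;6;2;14m🬀[38;2;9;3;19m[48;2;4;2;10m🬀[38;2;5;2;12m[48;2;4;2;10m🬀[38;2;4;2;11m[48;2;4;2;10m🬀[38;2;4;2;10m[48;2;4;2;10m [38;2;4;2;10m[48;2;4;2;10m [0m
[38;2;8;2;17m[48;2;4;2;10m🬂[38;2;5;2;11m[48;2;4;2;10m🬂[38;2;4;2;11m[48;2;4;2;10m🬀[38;2;4;2;10m[48;2;4;2;10m [38;2;4;2;10m[48;2;4;2;10m [38;2;4;2;10m[48;2;4;2;10m [38;2;4;2;10m[48;2;4;2;10m [38;2;4;2;10m[48;2;4;2;10m [38;2;4;2;10m[48;2;4;2;10m [38;2;4;2;10m[48;2;4;2;10m [0m
</frame>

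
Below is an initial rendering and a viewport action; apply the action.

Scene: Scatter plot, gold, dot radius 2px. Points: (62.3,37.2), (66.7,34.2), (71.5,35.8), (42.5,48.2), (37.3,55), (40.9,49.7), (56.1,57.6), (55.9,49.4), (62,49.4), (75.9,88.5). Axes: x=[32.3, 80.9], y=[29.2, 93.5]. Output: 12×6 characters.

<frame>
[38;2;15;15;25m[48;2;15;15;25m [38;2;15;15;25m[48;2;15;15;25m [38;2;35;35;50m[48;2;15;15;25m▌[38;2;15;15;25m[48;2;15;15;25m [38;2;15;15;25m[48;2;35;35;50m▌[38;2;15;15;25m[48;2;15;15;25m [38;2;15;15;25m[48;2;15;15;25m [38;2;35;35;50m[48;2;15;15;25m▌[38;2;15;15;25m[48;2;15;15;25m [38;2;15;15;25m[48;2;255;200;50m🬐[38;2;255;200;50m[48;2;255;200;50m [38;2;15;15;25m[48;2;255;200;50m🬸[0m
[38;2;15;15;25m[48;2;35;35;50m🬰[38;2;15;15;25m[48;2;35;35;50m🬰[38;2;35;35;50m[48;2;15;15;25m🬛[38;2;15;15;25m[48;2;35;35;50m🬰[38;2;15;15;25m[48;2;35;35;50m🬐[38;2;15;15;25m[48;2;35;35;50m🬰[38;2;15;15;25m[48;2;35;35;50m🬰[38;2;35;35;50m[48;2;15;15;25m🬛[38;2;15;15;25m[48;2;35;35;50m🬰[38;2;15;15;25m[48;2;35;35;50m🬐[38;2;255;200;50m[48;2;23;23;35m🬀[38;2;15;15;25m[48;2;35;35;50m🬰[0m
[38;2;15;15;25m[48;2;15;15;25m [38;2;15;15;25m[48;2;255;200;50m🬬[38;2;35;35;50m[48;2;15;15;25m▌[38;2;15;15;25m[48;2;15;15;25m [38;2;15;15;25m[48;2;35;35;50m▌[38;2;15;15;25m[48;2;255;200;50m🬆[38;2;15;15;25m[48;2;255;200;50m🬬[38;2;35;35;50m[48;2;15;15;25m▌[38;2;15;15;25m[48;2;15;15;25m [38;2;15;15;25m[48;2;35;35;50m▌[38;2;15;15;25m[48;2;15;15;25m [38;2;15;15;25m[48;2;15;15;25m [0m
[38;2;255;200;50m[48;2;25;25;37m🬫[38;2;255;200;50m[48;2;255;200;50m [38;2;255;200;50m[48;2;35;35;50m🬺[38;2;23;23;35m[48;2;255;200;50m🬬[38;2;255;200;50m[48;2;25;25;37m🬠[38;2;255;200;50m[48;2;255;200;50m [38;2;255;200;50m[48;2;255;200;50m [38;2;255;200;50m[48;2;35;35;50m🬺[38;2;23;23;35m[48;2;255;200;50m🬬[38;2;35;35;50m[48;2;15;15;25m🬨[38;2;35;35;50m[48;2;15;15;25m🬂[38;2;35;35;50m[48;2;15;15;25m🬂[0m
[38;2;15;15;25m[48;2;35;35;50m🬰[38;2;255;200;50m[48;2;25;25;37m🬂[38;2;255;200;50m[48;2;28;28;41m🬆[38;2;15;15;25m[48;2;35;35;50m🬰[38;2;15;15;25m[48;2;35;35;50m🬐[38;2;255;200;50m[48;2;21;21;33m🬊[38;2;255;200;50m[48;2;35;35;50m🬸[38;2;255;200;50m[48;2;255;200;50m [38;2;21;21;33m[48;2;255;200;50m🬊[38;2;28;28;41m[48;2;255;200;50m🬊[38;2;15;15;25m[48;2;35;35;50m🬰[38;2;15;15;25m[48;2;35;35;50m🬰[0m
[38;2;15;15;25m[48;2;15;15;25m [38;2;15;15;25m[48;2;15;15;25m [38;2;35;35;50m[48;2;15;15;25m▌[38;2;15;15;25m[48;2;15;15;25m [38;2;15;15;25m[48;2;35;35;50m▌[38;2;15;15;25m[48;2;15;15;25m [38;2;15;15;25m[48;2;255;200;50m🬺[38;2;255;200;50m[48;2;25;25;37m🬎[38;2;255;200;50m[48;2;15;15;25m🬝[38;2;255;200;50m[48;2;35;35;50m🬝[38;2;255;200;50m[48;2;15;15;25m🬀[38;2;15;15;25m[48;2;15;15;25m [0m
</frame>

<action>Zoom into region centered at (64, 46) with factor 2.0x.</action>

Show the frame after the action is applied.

<frame>
[38;2;15;15;25m[48;2;15;15;25m [38;2;15;15;25m[48;2;255;200;50m🬆[38;2;255;200;50m[48;2;15;15;25m🬺[38;2;15;15;25m[48;2;255;200;50m🬬[38;2;15;15;25m[48;2;35;35;50m▌[38;2;15;15;25m[48;2;15;15;25m [38;2;15;15;25m[48;2;15;15;25m [38;2;35;35;50m[48;2;15;15;25m▌[38;2;15;15;25m[48;2;15;15;25m [38;2;15;15;25m[48;2;35;35;50m▌[38;2;15;15;25m[48;2;15;15;25m [38;2;15;15;25m[48;2;15;15;25m [0m
[38;2;15;15;25m[48;2;35;35;50m🬰[38;2;25;25;37m[48;2;255;200;50m🬄[38;2;255;200;50m[48;2;25;25;37m🬕[38;2;15;15;25m[48;2;35;35;50m🬰[38;2;28;28;41m[48;2;255;200;50m🬆[38;2;23;23;35m[48;2;255;200;50m🬬[38;2;15;15;25m[48;2;35;35;50m🬰[38;2;35;35;50m[48;2;15;15;25m🬛[38;2;15;15;25m[48;2;35;35;50m🬰[38;2;15;15;25m[48;2;35;35;50m🬐[38;2;15;15;25m[48;2;35;35;50m🬰[38;2;15;15;25m[48;2;35;35;50m🬰[0m
[38;2;15;15;25m[48;2;255;200;50m🬺[38;2;255;200;50m[48;2;15;15;25m🬬[38;2;255;200;50m[48;2;21;21;33m🬆[38;2;15;15;25m[48;2;255;200;50m🬺[38;2;255;200;50m[48;2;15;15;25m🬬[38;2;255;200;50m[48;2;15;15;25m🬆[38;2;15;15;25m[48;2;15;15;25m [38;2;35;35;50m[48;2;15;15;25m▌[38;2;15;15;25m[48;2;15;15;25m [38;2;15;15;25m[48;2;35;35;50m▌[38;2;15;15;25m[48;2;15;15;25m [38;2;15;15;25m[48;2;15;15;25m [0m
[38;2;35;35;50m[48;2;15;15;25m🬂[38;2;35;35;50m[48;2;15;15;25m🬂[38;2;35;35;50m[48;2;15;15;25m🬕[38;2;35;35;50m[48;2;15;15;25m🬂[38;2;27;27;40m[48;2;255;200;50m🬝[38;2;35;35;50m[48;2;15;15;25m🬂[38;2;35;35;50m[48;2;15;15;25m🬂[38;2;35;35;50m[48;2;15;15;25m🬕[38;2;35;35;50m[48;2;15;15;25m🬂[38;2;31;31;45m[48;2;255;200;50m🬬[38;2;35;35;50m[48;2;15;15;25m🬂[38;2;35;35;50m[48;2;15;15;25m🬂[0m
[38;2;15;15;25m[48;2;35;35;50m🬰[38;2;15;15;25m[48;2;35;35;50m🬰[38;2;35;35;50m[48;2;15;15;25m🬛[38;2;19;19;30m[48;2;255;200;50m🬴[38;2;255;200;50m[48;2;255;200;50m [38;2;255;200;50m[48;2;15;15;25m🬛[38;2;21;21;33m[48;2;255;200;50m🬆[38;2;255;200;50m[48;2;15;15;25m🬺[38;2;15;15;25m[48;2;255;200;50m🬀[38;2;255;200;50m[48;2;255;200;50m [38;2;19;19;30m[48;2;255;200;50m🬸[38;2;15;15;25m[48;2;35;35;50m🬰[0m
[38;2;15;15;25m[48;2;15;15;25m [38;2;15;15;25m[48;2;15;15;25m [38;2;35;35;50m[48;2;15;15;25m▌[38;2;15;15;25m[48;2;15;15;25m [38;2;23;23;35m[48;2;255;200;50m🬺[38;2;15;15;25m[48;2;15;15;25m [38;2;15;15;25m[48;2;255;200;50m🬺[38;2;255;200;50m[48;2;21;21;33m🬆[38;2;15;15;25m[48;2;15;15;25m [38;2;255;200;50m[48;2;27;27;40m🬀[38;2;15;15;25m[48;2;15;15;25m [38;2;15;15;25m[48;2;15;15;25m [0m
</frame>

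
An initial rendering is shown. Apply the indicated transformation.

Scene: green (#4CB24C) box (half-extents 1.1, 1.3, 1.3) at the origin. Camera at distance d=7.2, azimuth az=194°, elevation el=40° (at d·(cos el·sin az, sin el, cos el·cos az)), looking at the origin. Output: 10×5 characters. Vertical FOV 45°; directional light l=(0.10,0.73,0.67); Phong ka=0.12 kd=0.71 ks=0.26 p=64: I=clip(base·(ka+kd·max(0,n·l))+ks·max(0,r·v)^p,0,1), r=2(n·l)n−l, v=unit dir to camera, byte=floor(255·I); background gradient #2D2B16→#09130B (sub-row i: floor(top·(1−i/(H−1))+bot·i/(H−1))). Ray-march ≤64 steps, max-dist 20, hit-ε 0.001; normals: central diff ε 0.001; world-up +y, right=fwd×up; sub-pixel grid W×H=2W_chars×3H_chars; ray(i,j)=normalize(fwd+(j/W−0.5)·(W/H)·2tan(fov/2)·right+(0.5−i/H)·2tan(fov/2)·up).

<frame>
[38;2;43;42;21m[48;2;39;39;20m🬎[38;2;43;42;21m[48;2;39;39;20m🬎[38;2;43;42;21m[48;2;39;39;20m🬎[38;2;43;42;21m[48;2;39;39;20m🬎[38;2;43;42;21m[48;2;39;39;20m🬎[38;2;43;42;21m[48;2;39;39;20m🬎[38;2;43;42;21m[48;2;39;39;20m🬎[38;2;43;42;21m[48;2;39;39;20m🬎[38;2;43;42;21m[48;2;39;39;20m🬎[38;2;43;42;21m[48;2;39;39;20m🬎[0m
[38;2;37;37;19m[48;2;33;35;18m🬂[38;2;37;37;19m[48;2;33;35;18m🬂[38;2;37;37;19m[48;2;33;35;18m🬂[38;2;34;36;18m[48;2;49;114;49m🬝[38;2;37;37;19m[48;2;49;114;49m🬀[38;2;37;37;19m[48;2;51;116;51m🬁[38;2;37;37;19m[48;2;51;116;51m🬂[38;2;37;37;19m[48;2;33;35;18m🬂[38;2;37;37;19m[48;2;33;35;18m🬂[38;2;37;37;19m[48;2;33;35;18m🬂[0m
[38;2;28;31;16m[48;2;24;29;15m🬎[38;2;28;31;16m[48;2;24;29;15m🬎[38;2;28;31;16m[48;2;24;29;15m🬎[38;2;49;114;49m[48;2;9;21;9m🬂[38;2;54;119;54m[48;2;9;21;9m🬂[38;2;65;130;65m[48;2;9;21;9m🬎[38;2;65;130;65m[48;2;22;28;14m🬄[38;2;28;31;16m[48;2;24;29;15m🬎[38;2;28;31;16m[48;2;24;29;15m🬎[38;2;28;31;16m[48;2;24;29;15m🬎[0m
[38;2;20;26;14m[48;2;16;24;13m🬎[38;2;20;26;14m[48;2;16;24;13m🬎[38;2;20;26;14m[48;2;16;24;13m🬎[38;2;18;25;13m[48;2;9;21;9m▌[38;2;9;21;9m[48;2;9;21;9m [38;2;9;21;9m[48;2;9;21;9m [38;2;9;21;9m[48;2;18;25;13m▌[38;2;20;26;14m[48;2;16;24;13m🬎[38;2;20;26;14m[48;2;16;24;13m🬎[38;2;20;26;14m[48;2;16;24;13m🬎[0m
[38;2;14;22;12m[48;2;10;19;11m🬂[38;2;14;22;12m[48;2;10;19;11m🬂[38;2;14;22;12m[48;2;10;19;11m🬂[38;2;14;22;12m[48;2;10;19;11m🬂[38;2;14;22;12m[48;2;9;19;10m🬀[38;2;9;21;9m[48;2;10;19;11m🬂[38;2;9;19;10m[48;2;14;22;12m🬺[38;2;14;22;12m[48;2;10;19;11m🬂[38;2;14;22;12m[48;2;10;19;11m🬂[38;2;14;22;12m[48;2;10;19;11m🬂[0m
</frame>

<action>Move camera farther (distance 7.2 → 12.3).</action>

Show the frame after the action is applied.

<frame>
[38;2;43;42;21m[48;2;39;39;20m🬎[38;2;43;42;21m[48;2;39;39;20m🬎[38;2;43;42;21m[48;2;39;39;20m🬎[38;2;43;42;21m[48;2;39;39;20m🬎[38;2;43;42;21m[48;2;39;39;20m🬎[38;2;43;42;21m[48;2;39;39;20m🬎[38;2;43;42;21m[48;2;39;39;20m🬎[38;2;43;42;21m[48;2;39;39;20m🬎[38;2;43;42;21m[48;2;39;39;20m🬎[38;2;43;42;21m[48;2;39;39;20m🬎[0m
[38;2;37;37;19m[48;2;33;35;18m🬂[38;2;37;37;19m[48;2;33;35;18m🬂[38;2;37;37;19m[48;2;33;35;18m🬂[38;2;37;37;19m[48;2;33;35;18m🬂[38;2;34;36;18m[48;2;51;116;51m🬝[38;2;35;36;18m[48;2;53;118;53m🬎[38;2;37;37;19m[48;2;33;35;18m🬂[38;2;37;37;19m[48;2;33;35;18m🬂[38;2;37;37;19m[48;2;33;35;18m🬂[38;2;37;37;19m[48;2;33;35;18m🬂[0m
[38;2;28;31;16m[48;2;24;29;15m🬎[38;2;28;31;16m[48;2;24;29;15m🬎[38;2;28;31;16m[48;2;24;29;15m🬎[38;2;28;31;16m[48;2;24;29;15m🬎[38;2;14;23;11m[48;2;59;124;59m🬲[38;2;65;130;65m[48;2;9;21;9m🬎[38;2;28;31;16m[48;2;24;29;15m🬎[38;2;28;31;16m[48;2;24;29;15m🬎[38;2;28;31;16m[48;2;24;29;15m🬎[38;2;28;31;16m[48;2;24;29;15m🬎[0m
[38;2;20;26;14m[48;2;16;24;13m🬎[38;2;20;26;14m[48;2;16;24;13m🬎[38;2;20;26;14m[48;2;16;24;13m🬎[38;2;20;26;14m[48;2;16;24;13m🬎[38;2;9;21;9m[48;2;17;24;13m🬊[38;2;9;21;9m[48;2;16;24;13m🬎[38;2;20;26;14m[48;2;16;24;13m🬎[38;2;20;26;14m[48;2;16;24;13m🬎[38;2;20;26;14m[48;2;16;24;13m🬎[38;2;20;26;14m[48;2;16;24;13m🬎[0m
[38;2;14;22;12m[48;2;10;19;11m🬂[38;2;14;22;12m[48;2;10;19;11m🬂[38;2;14;22;12m[48;2;10;19;11m🬂[38;2;14;22;12m[48;2;10;19;11m🬂[38;2;14;22;12m[48;2;10;19;11m🬂[38;2;14;22;12m[48;2;10;19;11m🬂[38;2;14;22;12m[48;2;10;19;11m🬂[38;2;14;22;12m[48;2;10;19;11m🬂[38;2;14;22;12m[48;2;10;19;11m🬂[38;2;14;22;12m[48;2;10;19;11m🬂[0m
</frame>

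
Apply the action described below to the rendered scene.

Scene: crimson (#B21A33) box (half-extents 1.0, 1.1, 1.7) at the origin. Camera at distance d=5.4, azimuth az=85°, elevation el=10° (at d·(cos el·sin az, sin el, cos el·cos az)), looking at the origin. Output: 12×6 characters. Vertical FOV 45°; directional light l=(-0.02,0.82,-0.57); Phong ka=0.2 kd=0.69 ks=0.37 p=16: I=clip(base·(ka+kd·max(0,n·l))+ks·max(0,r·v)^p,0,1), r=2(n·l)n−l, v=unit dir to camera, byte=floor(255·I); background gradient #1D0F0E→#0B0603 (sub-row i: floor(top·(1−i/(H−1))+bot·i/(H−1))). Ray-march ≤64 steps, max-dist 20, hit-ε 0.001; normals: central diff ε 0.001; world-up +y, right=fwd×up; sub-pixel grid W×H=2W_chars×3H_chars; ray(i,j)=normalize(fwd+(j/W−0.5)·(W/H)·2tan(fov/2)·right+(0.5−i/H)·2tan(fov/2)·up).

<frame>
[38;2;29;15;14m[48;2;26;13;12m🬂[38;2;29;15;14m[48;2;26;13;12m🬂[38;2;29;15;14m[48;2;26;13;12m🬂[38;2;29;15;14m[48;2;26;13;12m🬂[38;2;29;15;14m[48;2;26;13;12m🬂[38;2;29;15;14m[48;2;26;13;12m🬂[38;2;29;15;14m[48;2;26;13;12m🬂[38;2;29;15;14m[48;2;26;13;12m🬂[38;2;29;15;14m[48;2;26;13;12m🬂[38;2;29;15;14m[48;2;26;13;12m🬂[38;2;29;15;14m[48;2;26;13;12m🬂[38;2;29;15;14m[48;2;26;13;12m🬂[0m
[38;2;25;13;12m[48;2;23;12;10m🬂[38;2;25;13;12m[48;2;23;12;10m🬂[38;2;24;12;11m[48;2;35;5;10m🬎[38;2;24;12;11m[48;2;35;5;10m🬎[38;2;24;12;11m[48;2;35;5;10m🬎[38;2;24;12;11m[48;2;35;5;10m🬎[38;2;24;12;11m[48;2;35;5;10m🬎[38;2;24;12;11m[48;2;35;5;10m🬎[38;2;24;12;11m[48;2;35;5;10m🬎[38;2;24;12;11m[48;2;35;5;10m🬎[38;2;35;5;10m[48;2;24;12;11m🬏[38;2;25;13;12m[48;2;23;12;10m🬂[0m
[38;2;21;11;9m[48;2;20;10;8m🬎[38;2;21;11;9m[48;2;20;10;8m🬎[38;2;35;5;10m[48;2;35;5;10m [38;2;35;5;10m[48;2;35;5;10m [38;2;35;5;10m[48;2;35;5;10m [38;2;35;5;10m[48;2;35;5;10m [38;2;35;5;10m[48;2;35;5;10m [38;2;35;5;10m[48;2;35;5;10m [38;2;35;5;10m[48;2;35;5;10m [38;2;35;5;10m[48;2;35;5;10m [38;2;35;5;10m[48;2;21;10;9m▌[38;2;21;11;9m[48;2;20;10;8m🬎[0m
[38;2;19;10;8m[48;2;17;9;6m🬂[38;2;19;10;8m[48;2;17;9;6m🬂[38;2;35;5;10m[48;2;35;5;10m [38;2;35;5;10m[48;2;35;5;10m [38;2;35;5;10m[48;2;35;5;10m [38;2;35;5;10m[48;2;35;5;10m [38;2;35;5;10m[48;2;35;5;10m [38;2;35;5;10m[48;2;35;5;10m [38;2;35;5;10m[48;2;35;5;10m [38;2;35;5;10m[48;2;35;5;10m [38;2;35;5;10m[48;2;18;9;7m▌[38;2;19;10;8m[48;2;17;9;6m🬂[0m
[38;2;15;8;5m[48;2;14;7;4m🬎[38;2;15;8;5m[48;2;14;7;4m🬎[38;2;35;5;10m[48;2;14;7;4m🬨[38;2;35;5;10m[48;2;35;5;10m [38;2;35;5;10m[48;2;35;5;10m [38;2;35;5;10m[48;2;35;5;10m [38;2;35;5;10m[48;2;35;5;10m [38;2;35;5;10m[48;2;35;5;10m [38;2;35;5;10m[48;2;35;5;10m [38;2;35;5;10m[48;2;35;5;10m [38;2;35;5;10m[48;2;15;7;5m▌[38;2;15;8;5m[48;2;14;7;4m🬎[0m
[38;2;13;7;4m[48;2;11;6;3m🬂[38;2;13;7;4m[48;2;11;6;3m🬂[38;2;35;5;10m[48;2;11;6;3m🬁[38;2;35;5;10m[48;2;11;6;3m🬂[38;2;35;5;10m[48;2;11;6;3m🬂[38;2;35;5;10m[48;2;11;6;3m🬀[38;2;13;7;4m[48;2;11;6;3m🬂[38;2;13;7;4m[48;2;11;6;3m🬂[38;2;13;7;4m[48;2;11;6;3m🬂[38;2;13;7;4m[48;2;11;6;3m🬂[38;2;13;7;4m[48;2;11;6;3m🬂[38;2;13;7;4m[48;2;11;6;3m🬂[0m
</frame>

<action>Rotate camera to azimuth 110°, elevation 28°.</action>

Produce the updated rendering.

<frame>
[38;2;29;15;14m[48;2;26;13;12m🬂[38;2;29;15;14m[48;2;26;13;12m🬂[38;2;29;15;14m[48;2;26;13;12m🬂[38;2;29;15;14m[48;2;26;13;12m🬂[38;2;29;15;14m[48;2;26;13;12m🬂[38;2;29;15;14m[48;2;26;13;12m🬂[38;2;29;15;14m[48;2;26;13;12m🬂[38;2;29;15;14m[48;2;26;13;12m🬂[38;2;29;15;14m[48;2;26;13;12m🬂[38;2;29;15;14m[48;2;26;13;12m🬂[38;2;29;15;14m[48;2;26;13;12m🬂[38;2;29;15;14m[48;2;26;13;12m🬂[0m
[38;2;25;13;12m[48;2;23;12;10m🬂[38;2;25;13;12m[48;2;23;12;10m🬂[38;2;24;12;11m[48;2;136;19;39m🬎[38;2;25;13;12m[48;2;136;19;39m🬂[38;2;25;13;12m[48;2;136;19;39m🬂[38;2;25;13;12m[48;2;136;19;39m🬂[38;2;25;13;12m[48;2;136;19;39m🬂[38;2;25;13;12m[48;2;136;19;39m🬂[38;2;25;13;12m[48;2;136;19;39m🬂[38;2;24;12;11m[48;2;136;19;39m🬎[38;2;136;19;39m[48;2;24;12;11m🬏[38;2;25;13;12m[48;2;23;12;10m🬂[0m
[38;2;21;11;9m[48;2;20;10;8m🬎[38;2;35;5;10m[48;2;20;10;8m🬁[38;2;35;5;10m[48;2;35;5;10m [38;2;35;5;10m[48;2;35;5;10m [38;2;35;5;10m[48;2;136;19;39m🬺[38;2;136;19;39m[48;2;35;5;10m🬂[38;2;136;19;39m[48;2;35;5;10m🬂[38;2;136;19;39m[48;2;35;5;10m🬂[38;2;136;19;39m[48;2;35;5;10m🬊[38;2;136;19;39m[48;2;35;5;10m🬎[38;2;21;11;9m[48;2;20;10;8m🬎[38;2;21;11;9m[48;2;20;10;8m🬎[0m
[38;2;19;10;8m[48;2;17;9;6m🬂[38;2;19;10;8m[48;2;17;9;6m🬂[38;2;35;5;10m[48;2;35;5;10m [38;2;35;5;10m[48;2;35;5;10m [38;2;35;5;10m[48;2;35;5;10m [38;2;35;5;10m[48;2;35;5;10m [38;2;35;5;10m[48;2;35;5;10m [38;2;35;5;10m[48;2;35;5;10m [38;2;35;5;10m[48;2;35;5;10m [38;2;35;5;10m[48;2;35;5;10m [38;2;19;10;8m[48;2;17;9;6m🬂[38;2;19;10;8m[48;2;17;9;6m🬂[0m
[38;2;15;8;5m[48;2;14;7;4m🬎[38;2;15;8;5m[48;2;14;7;4m🬎[38;2;35;5;10m[48;2;14;7;4m🬉[38;2;35;5;10m[48;2;14;7;4m🬬[38;2;35;5;10m[48;2;35;5;10m [38;2;35;5;10m[48;2;35;5;10m [38;2;35;5;10m[48;2;35;5;10m [38;2;35;5;10m[48;2;35;5;10m [38;2;35;5;10m[48;2;35;5;10m [38;2;35;5;10m[48;2;15;7;5m▌[38;2;15;8;5m[48;2;14;7;4m🬎[38;2;15;8;5m[48;2;14;7;4m🬎[0m
[38;2;13;7;4m[48;2;11;6;3m🬂[38;2;13;7;4m[48;2;11;6;3m🬂[38;2;13;7;4m[48;2;11;6;3m🬂[38;2;13;7;4m[48;2;11;6;3m🬂[38;2;13;7;4m[48;2;11;6;3m🬂[38;2;35;5;10m[48;2;11;6;3m🬁[38;2;35;5;10m[48;2;11;6;3m🬂[38;2;35;5;10m[48;2;11;6;3m🬊[38;2;35;5;10m[48;2;11;6;3m🬎[38;2;35;5;10m[48;2;11;6;3m🬄[38;2;13;7;4m[48;2;11;6;3m🬂[38;2;13;7;4m[48;2;11;6;3m🬂[0m
</frame>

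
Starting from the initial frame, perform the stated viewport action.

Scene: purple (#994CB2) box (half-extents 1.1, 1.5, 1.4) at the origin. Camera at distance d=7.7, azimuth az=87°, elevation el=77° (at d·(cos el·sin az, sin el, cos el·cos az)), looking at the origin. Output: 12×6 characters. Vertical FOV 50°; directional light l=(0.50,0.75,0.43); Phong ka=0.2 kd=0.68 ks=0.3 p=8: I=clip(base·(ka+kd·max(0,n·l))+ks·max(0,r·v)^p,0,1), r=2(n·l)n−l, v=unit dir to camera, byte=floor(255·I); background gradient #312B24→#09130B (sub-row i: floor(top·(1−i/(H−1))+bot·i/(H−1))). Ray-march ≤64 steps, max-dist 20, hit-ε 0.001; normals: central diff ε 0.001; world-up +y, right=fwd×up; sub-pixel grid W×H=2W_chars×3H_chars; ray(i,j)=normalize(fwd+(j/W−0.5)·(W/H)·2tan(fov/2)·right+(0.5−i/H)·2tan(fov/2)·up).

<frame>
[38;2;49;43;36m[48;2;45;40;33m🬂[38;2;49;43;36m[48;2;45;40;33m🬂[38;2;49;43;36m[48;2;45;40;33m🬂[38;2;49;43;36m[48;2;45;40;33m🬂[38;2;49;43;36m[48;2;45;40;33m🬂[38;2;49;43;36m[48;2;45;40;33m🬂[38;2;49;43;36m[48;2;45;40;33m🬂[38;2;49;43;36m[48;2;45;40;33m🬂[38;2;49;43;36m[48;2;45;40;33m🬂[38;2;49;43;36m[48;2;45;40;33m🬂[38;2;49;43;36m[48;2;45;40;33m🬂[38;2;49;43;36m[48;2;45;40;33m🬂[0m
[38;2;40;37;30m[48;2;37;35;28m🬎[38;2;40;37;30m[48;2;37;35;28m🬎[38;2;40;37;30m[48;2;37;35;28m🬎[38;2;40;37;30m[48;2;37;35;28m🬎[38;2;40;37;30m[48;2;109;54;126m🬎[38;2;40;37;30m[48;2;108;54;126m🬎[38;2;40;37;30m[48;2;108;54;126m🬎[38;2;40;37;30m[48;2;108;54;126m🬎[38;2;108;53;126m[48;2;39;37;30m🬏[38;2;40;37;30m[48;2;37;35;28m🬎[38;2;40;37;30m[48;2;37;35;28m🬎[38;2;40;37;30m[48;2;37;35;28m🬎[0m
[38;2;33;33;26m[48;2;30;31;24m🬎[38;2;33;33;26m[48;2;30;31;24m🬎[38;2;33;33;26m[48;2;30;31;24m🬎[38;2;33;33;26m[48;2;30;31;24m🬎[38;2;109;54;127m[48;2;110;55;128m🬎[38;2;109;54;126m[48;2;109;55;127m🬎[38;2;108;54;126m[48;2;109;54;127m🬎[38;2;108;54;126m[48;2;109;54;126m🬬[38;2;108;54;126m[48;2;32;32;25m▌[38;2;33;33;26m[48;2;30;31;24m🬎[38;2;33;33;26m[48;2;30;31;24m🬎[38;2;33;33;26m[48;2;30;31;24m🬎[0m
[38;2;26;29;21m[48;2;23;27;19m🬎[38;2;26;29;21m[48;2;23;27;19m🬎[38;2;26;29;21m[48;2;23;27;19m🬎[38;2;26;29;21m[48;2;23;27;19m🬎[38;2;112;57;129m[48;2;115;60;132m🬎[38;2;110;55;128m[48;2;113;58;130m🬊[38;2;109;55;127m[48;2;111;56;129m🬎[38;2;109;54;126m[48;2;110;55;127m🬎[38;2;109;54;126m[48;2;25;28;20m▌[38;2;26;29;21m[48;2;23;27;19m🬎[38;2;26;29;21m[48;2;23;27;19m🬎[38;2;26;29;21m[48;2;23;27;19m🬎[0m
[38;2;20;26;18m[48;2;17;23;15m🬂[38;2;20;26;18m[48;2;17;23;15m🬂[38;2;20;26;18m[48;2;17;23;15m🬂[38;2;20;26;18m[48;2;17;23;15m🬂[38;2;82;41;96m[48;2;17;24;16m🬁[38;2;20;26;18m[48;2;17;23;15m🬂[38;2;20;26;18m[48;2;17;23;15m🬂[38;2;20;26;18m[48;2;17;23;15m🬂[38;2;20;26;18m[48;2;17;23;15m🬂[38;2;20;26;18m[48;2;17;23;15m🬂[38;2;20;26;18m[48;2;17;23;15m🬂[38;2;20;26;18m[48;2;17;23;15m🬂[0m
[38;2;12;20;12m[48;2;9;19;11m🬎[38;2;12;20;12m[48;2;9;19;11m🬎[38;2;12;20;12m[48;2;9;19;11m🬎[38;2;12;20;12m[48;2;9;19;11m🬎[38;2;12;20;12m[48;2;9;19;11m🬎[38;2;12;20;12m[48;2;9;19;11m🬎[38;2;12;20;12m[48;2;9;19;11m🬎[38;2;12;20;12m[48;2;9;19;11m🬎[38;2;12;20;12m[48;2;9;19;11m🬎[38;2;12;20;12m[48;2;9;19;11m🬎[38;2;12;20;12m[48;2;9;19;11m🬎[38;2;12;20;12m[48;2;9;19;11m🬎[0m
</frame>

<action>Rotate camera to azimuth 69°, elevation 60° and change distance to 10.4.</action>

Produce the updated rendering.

<frame>
[38;2;49;43;36m[48;2;45;40;33m🬂[38;2;49;43;36m[48;2;45;40;33m🬂[38;2;49;43;36m[48;2;45;40;33m🬂[38;2;49;43;36m[48;2;45;40;33m🬂[38;2;49;43;36m[48;2;45;40;33m🬂[38;2;49;43;36m[48;2;45;40;33m🬂[38;2;49;43;36m[48;2;45;40;33m🬂[38;2;49;43;36m[48;2;45;40;33m🬂[38;2;49;43;36m[48;2;45;40;33m🬂[38;2;49;43;36m[48;2;45;40;33m🬂[38;2;49;43;36m[48;2;45;40;33m🬂[38;2;49;43;36m[48;2;45;40;33m🬂[0m
[38;2;40;37;30m[48;2;37;35;28m🬎[38;2;40;37;30m[48;2;37;35;28m🬎[38;2;40;37;30m[48;2;37;35;28m🬎[38;2;40;37;30m[48;2;37;35;28m🬎[38;2;40;37;30m[48;2;37;35;28m🬎[38;2;40;37;30m[48;2;37;35;28m🬎[38;2;40;37;30m[48;2;37;35;28m🬎[38;2;40;37;30m[48;2;37;35;28m🬎[38;2;40;37;30m[48;2;37;35;28m🬎[38;2;40;37;30m[48;2;37;35;28m🬎[38;2;40;37;30m[48;2;37;35;28m🬎[38;2;40;37;30m[48;2;37;35;28m🬎[0m
[38;2;33;33;26m[48;2;30;31;24m🬎[38;2;33;33;26m[48;2;30;31;24m🬎[38;2;33;33;26m[48;2;30;31;24m🬎[38;2;33;33;26m[48;2;30;31;24m🬎[38;2;91;45;106m[48;2;32;33;25m🬦[38;2;34;34;27m[48;2;108;53;126m🬀[38;2;108;53;126m[48;2;108;53;126m [38;2;108;53;126m[48;2;33;33;26m🬲[38;2;33;33;26m[48;2;30;31;24m🬎[38;2;33;33;26m[48;2;30;31;24m🬎[38;2;33;33;26m[48;2;30;31;24m🬎[38;2;33;33;26m[48;2;30;31;24m🬎[0m
[38;2;26;29;21m[48;2;23;27;19m🬎[38;2;26;29;21m[48;2;23;27;19m🬎[38;2;26;29;21m[48;2;23;27;19m🬎[38;2;26;29;21m[48;2;23;27;19m🬎[38;2;26;29;21m[48;2;23;27;19m🬎[38;2;108;53;126m[48;2;79;39;93m🬆[38;2;108;53;126m[48;2;82;41;96m🬂[38;2;82;41;96m[48;2;23;27;19m🬝[38;2;26;29;21m[48;2;23;27;19m🬎[38;2;26;29;21m[48;2;23;27;19m🬎[38;2;26;29;21m[48;2;23;27;19m🬎[38;2;26;29;21m[48;2;23;27;19m🬎[0m
[38;2;20;26;18m[48;2;17;23;15m🬂[38;2;20;26;18m[48;2;17;23;15m🬂[38;2;20;26;18m[48;2;17;23;15m🬂[38;2;20;26;18m[48;2;17;23;15m🬂[38;2;20;26;18m[48;2;17;23;15m🬂[38;2;82;41;96m[48;2;17;24;16m🬁[38;2;82;41;96m[48;2;17;24;16m🬀[38;2;20;26;18m[48;2;17;23;15m🬂[38;2;20;26;18m[48;2;17;23;15m🬂[38;2;20;26;18m[48;2;17;23;15m🬂[38;2;20;26;18m[48;2;17;23;15m🬂[38;2;20;26;18m[48;2;17;23;15m🬂[0m
[38;2;12;20;12m[48;2;9;19;11m🬎[38;2;12;20;12m[48;2;9;19;11m🬎[38;2;12;20;12m[48;2;9;19;11m🬎[38;2;12;20;12m[48;2;9;19;11m🬎[38;2;12;20;12m[48;2;9;19;11m🬎[38;2;12;20;12m[48;2;9;19;11m🬎[38;2;12;20;12m[48;2;9;19;11m🬎[38;2;12;20;12m[48;2;9;19;11m🬎[38;2;12;20;12m[48;2;9;19;11m🬎[38;2;12;20;12m[48;2;9;19;11m🬎[38;2;12;20;12m[48;2;9;19;11m🬎[38;2;12;20;12m[48;2;9;19;11m🬎[0m
</frame>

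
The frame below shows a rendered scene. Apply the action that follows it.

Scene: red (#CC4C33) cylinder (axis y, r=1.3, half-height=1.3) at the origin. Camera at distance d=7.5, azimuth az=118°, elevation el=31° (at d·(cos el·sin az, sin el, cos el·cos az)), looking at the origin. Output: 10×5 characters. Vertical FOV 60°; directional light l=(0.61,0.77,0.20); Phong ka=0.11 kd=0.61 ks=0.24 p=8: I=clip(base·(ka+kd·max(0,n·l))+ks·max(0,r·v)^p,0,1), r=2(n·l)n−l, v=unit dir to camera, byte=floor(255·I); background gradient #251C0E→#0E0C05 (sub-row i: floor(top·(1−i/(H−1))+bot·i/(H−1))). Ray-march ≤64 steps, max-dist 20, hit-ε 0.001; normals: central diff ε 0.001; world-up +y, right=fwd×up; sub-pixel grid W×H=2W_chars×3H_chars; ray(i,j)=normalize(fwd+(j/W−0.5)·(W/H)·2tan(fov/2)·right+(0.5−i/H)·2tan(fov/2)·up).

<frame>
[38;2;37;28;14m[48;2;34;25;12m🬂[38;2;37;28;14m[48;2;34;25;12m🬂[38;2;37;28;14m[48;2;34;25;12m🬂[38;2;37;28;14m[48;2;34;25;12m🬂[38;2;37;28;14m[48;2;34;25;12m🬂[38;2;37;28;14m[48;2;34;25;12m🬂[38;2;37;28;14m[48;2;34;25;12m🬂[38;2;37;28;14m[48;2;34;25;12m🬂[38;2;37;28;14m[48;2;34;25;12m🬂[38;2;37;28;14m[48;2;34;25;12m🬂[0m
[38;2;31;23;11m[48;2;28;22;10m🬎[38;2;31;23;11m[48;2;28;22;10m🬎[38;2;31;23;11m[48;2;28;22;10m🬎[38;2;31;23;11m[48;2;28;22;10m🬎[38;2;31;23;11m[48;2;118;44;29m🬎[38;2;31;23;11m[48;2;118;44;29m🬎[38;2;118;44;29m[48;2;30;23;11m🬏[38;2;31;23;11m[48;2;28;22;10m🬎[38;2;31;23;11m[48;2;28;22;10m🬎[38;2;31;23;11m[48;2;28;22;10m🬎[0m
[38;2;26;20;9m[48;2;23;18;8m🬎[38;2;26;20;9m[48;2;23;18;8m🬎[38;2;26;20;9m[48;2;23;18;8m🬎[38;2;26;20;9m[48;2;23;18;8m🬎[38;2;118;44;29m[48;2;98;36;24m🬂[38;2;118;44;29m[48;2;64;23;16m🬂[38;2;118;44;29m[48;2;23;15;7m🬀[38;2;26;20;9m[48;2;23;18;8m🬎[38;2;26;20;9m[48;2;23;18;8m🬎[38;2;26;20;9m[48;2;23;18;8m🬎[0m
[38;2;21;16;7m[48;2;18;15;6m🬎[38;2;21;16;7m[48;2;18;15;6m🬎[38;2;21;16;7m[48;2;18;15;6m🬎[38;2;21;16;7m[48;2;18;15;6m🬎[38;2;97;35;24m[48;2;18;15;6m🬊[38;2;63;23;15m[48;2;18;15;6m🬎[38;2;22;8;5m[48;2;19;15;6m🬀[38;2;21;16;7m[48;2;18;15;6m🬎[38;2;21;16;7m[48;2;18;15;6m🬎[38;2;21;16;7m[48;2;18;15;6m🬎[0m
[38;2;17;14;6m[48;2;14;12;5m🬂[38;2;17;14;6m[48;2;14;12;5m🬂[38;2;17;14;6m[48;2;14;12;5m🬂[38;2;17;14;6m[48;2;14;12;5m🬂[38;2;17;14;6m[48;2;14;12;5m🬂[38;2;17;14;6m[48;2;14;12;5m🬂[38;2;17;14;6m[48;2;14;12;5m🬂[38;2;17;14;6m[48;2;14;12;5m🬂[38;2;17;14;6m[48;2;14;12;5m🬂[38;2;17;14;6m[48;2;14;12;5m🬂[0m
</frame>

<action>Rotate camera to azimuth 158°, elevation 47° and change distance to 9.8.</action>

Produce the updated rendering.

<frame>
[38;2;37;28;14m[48;2;34;25;12m🬂[38;2;37;28;14m[48;2;34;25;12m🬂[38;2;37;28;14m[48;2;34;25;12m🬂[38;2;37;28;14m[48;2;34;25;12m🬂[38;2;37;28;14m[48;2;34;25;12m🬂[38;2;37;28;14m[48;2;34;25;12m🬂[38;2;37;28;14m[48;2;34;25;12m🬂[38;2;37;28;14m[48;2;34;25;12m🬂[38;2;37;28;14m[48;2;34;25;12m🬂[38;2;37;28;14m[48;2;34;25;12m🬂[0m
[38;2;31;23;11m[48;2;28;22;10m🬎[38;2;31;23;11m[48;2;28;22;10m🬎[38;2;31;23;11m[48;2;28;22;10m🬎[38;2;31;23;11m[48;2;28;22;10m🬎[38;2;31;23;11m[48;2;28;22;10m🬎[38;2;31;23;11m[48;2;28;22;10m🬎[38;2;31;23;11m[48;2;28;22;10m🬎[38;2;31;23;11m[48;2;28;22;10m🬎[38;2;31;23;11m[48;2;28;22;10m🬎[38;2;31;23;11m[48;2;28;22;10m🬎[0m
[38;2;26;20;9m[48;2;23;18;8m🬎[38;2;26;20;9m[48;2;23;18;8m🬎[38;2;26;20;9m[48;2;23;18;8m🬎[38;2;26;20;9m[48;2;23;18;8m🬎[38;2;118;44;29m[48;2;35;21;10m🬉[38;2;118;44;29m[48;2;24;9;5m🬎[38;2;26;20;9m[48;2;23;18;8m🬎[38;2;26;20;9m[48;2;23;18;8m🬎[38;2;26;20;9m[48;2;23;18;8m🬎[38;2;26;20;9m[48;2;23;18;8m🬎[0m
[38;2;21;16;7m[48;2;18;15;6m🬎[38;2;21;16;7m[48;2;18;15;6m🬎[38;2;21;16;7m[48;2;18;15;6m🬎[38;2;21;16;7m[48;2;18;15;6m🬎[38;2;71;26;17m[48;2;19;15;6m🬁[38;2;24;9;5m[48;2;19;15;6m🬂[38;2;21;16;7m[48;2;18;15;6m🬎[38;2;21;16;7m[48;2;18;15;6m🬎[38;2;21;16;7m[48;2;18;15;6m🬎[38;2;21;16;7m[48;2;18;15;6m🬎[0m
[38;2;17;14;6m[48;2;14;12;5m🬂[38;2;17;14;6m[48;2;14;12;5m🬂[38;2;17;14;6m[48;2;14;12;5m🬂[38;2;17;14;6m[48;2;14;12;5m🬂[38;2;17;14;6m[48;2;14;12;5m🬂[38;2;17;14;6m[48;2;14;12;5m🬂[38;2;17;14;6m[48;2;14;12;5m🬂[38;2;17;14;6m[48;2;14;12;5m🬂[38;2;17;14;6m[48;2;14;12;5m🬂[38;2;17;14;6m[48;2;14;12;5m🬂[0m
</frame>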